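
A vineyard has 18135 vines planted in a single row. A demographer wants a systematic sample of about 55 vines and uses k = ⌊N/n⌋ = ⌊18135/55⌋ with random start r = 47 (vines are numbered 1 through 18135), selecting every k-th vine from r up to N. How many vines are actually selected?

k = ⌊18135/55⌋ = 329
Achieved size = ⌊(18135 − 47)/329⌋ + 1 = ⌊18088/329⌋ + 1 = 54 + 1 = 55
(last selection: 47 + 54×329 = 17813 ≤ 18135; next would be 18142 > 18135)

55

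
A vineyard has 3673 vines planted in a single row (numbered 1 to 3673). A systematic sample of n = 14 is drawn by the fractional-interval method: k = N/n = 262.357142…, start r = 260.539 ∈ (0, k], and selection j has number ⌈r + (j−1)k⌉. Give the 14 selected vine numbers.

261, 523, 786, 1048, 1310, 1573, 1835, 2098, 2360, 2622, 2885, 3147, 3409, 3672

j=1: r + 0k = 260.539 → ⌈·⌉ = 261
j=2: r + 1k = 522.896142… → ⌈·⌉ = 523
j=3: r + 2k = 785.253285… → ⌈·⌉ = 786
j=4: r + 3k = 1047.610428… → ⌈·⌉ = 1048
j=5: r + 4k = 1309.967571… → ⌈·⌉ = 1310
j=6: r + 5k = 1572.324714… → ⌈·⌉ = 1573
j=7: r + 6k = 1834.681857… → ⌈·⌉ = 1835
j=8: r + 7k = 2097.039 → ⌈·⌉ = 2098
j=9: r + 8k = 2359.396142… → ⌈·⌉ = 2360
j=10: r + 9k = 2621.753285… → ⌈·⌉ = 2622
j=11: r + 10k = 2884.110428… → ⌈·⌉ = 2885
j=12: r + 11k = 3146.467571… → ⌈·⌉ = 3147
j=13: r + 12k = 3408.824714… → ⌈·⌉ = 3409
j=14: r + 13k = 3671.181857… → ⌈·⌉ = 3672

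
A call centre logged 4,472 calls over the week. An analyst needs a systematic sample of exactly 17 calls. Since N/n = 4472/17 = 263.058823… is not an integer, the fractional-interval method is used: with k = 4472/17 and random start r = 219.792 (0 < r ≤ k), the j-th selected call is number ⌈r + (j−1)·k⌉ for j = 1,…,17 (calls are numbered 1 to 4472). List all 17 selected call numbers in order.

220, 483, 746, 1009, 1273, 1536, 1799, 2062, 2325, 2588, 2851, 3114, 3377, 3640, 3903, 4166, 4429

j=1: r + 0k = 219.792 → ⌈·⌉ = 220
j=2: r + 1k = 482.850823… → ⌈·⌉ = 483
j=3: r + 2k = 745.909647… → ⌈·⌉ = 746
j=4: r + 3k = 1008.968470… → ⌈·⌉ = 1009
j=5: r + 4k = 1272.027294… → ⌈·⌉ = 1273
j=6: r + 5k = 1535.086117… → ⌈·⌉ = 1536
j=7: r + 6k = 1798.144941… → ⌈·⌉ = 1799
j=8: r + 7k = 2061.203764… → ⌈·⌉ = 2062
j=9: r + 8k = 2324.262588… → ⌈·⌉ = 2325
j=10: r + 9k = 2587.321411… → ⌈·⌉ = 2588
j=11: r + 10k = 2850.380235… → ⌈·⌉ = 2851
j=12: r + 11k = 3113.439058… → ⌈·⌉ = 3114
j=13: r + 12k = 3376.497882… → ⌈·⌉ = 3377
j=14: r + 13k = 3639.556705… → ⌈·⌉ = 3640
j=15: r + 14k = 3902.615529… → ⌈·⌉ = 3903
j=16: r + 15k = 4165.674352… → ⌈·⌉ = 4166
j=17: r + 16k = 4428.733176… → ⌈·⌉ = 4429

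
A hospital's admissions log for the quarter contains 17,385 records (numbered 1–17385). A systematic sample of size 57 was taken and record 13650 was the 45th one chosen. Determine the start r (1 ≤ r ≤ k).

k = 17385/57 = 305
r = 13650 − (45−1)×305 = 13650 − 13420 = 230

230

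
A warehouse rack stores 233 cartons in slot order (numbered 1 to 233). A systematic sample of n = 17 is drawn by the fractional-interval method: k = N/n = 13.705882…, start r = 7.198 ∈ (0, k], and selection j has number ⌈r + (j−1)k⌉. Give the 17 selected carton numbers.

8, 21, 35, 49, 63, 76, 90, 104, 117, 131, 145, 158, 172, 186, 200, 213, 227

j=1: r + 0k = 7.198 → ⌈·⌉ = 8
j=2: r + 1k = 20.903882… → ⌈·⌉ = 21
j=3: r + 2k = 34.609764… → ⌈·⌉ = 35
j=4: r + 3k = 48.315647… → ⌈·⌉ = 49
j=5: r + 4k = 62.021529… → ⌈·⌉ = 63
j=6: r + 5k = 75.727411… → ⌈·⌉ = 76
j=7: r + 6k = 89.433294… → ⌈·⌉ = 90
j=8: r + 7k = 103.139176… → ⌈·⌉ = 104
j=9: r + 8k = 116.845058… → ⌈·⌉ = 117
j=10: r + 9k = 130.550941… → ⌈·⌉ = 131
j=11: r + 10k = 144.256823… → ⌈·⌉ = 145
j=12: r + 11k = 157.962705… → ⌈·⌉ = 158
j=13: r + 12k = 171.668588… → ⌈·⌉ = 172
j=14: r + 13k = 185.374470… → ⌈·⌉ = 186
j=15: r + 14k = 199.080352… → ⌈·⌉ = 200
j=16: r + 15k = 212.786235… → ⌈·⌉ = 213
j=17: r + 16k = 226.492117… → ⌈·⌉ = 227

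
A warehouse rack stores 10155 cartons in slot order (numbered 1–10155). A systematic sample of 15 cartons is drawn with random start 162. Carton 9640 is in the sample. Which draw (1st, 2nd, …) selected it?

15

k = 10155/15 = 677
position = (9640 − 162)/677 + 1 = 9478/677 + 1 = 14 + 1 = 15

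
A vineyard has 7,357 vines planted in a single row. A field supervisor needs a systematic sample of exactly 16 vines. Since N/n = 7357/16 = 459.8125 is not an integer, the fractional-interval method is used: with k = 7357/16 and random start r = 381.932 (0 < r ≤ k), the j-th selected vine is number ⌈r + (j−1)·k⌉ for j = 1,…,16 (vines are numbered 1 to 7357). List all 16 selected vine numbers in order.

j=1: r + 0k = 381.932 → ⌈·⌉ = 382
j=2: r + 1k = 841.7445 → ⌈·⌉ = 842
j=3: r + 2k = 1301.557 → ⌈·⌉ = 1302
j=4: r + 3k = 1761.3695 → ⌈·⌉ = 1762
j=5: r + 4k = 2221.182 → ⌈·⌉ = 2222
j=6: r + 5k = 2680.9945 → ⌈·⌉ = 2681
j=7: r + 6k = 3140.807 → ⌈·⌉ = 3141
j=8: r + 7k = 3600.6195 → ⌈·⌉ = 3601
j=9: r + 8k = 4060.432 → ⌈·⌉ = 4061
j=10: r + 9k = 4520.2445 → ⌈·⌉ = 4521
j=11: r + 10k = 4980.057 → ⌈·⌉ = 4981
j=12: r + 11k = 5439.8695 → ⌈·⌉ = 5440
j=13: r + 12k = 5899.682 → ⌈·⌉ = 5900
j=14: r + 13k = 6359.4945 → ⌈·⌉ = 6360
j=15: r + 14k = 6819.307 → ⌈·⌉ = 6820
j=16: r + 15k = 7279.1195 → ⌈·⌉ = 7280

382, 842, 1302, 1762, 2222, 2681, 3141, 3601, 4061, 4521, 4981, 5440, 5900, 6360, 6820, 7280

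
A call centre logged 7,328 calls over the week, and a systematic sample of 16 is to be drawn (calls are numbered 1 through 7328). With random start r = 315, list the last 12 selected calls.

k = N/n = 7328/16 = 458
5th selection = 315 + 4×458 = 2147
6th: 2147 + 458 = 2605
7th: 2605 + 458 = 3063
8th: 3063 + 458 = 3521
9th: 3521 + 458 = 3979
10th: 3979 + 458 = 4437
11th: 4437 + 458 = 4895
12th: 4895 + 458 = 5353
13th: 5353 + 458 = 5811
14th: 5811 + 458 = 6269
15th: 6269 + 458 = 6727
16th: 6727 + 458 = 7185

2147, 2605, 3063, 3521, 3979, 4437, 4895, 5353, 5811, 6269, 6727, 7185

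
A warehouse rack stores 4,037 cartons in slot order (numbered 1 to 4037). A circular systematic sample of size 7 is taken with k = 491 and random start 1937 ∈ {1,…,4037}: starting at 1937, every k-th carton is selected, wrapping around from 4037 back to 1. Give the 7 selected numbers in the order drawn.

1937, 2428, 2919, 3410, 3901, 355, 846

Selection 1: 1937
Selection 2: 1937 + 491 = 2428
Selection 3: 2428 + 491 = 2919
Selection 4: 2919 + 491 = 3410
Selection 5: 3410 + 491 = 3901
Selection 6: 3901 + 491 = 4392 → 4392 − 4037 = 355
Selection 7: 355 + 491 = 846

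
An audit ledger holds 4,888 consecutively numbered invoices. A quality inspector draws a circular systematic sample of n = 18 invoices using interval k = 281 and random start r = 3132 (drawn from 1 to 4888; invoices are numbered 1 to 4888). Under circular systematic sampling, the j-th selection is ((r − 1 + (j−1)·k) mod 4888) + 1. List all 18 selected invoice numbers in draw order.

3132, 3413, 3694, 3975, 4256, 4537, 4818, 211, 492, 773, 1054, 1335, 1616, 1897, 2178, 2459, 2740, 3021

Selection 1: 3132
Selection 2: 3132 + 281 = 3413
Selection 3: 3413 + 281 = 3694
Selection 4: 3694 + 281 = 3975
Selection 5: 3975 + 281 = 4256
Selection 6: 4256 + 281 = 4537
Selection 7: 4537 + 281 = 4818
Selection 8: 4818 + 281 = 5099 → 5099 − 4888 = 211
Selection 9: 211 + 281 = 492
Selection 10: 492 + 281 = 773
Selection 11: 773 + 281 = 1054
Selection 12: 1054 + 281 = 1335
Selection 13: 1335 + 281 = 1616
Selection 14: 1616 + 281 = 1897
Selection 15: 1897 + 281 = 2178
Selection 16: 2178 + 281 = 2459
Selection 17: 2459 + 281 = 2740
Selection 18: 2740 + 281 = 3021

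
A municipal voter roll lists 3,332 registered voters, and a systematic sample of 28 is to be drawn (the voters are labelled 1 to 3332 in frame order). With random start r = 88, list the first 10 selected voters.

k = N/n = 3332/28 = 119
voter 1: 88
voter 2: 88 + 119 = 207
voter 3: 207 + 119 = 326
voter 4: 326 + 119 = 445
voter 5: 445 + 119 = 564
voter 6: 564 + 119 = 683
voter 7: 683 + 119 = 802
voter 8: 802 + 119 = 921
voter 9: 921 + 119 = 1040
voter 10: 1040 + 119 = 1159

88, 207, 326, 445, 564, 683, 802, 921, 1040, 1159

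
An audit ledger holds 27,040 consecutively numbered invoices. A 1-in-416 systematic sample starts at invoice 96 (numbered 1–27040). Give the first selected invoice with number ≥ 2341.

k = 416
Steps past start: ⌈(2341 − 96)/416⌉ = ⌈2245/416⌉ = 6
Selected invoice: 96 + 6×416 = 2592

2592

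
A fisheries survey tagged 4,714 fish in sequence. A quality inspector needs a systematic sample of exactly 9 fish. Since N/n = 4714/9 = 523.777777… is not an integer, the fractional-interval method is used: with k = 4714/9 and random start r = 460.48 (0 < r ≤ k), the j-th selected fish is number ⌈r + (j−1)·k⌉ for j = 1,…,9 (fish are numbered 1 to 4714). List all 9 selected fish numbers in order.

j=1: r + 0k = 460.48 → ⌈·⌉ = 461
j=2: r + 1k = 984.257777… → ⌈·⌉ = 985
j=3: r + 2k = 1508.035555… → ⌈·⌉ = 1509
j=4: r + 3k = 2031.813333… → ⌈·⌉ = 2032
j=5: r + 4k = 2555.591111… → ⌈·⌉ = 2556
j=6: r + 5k = 3079.368888… → ⌈·⌉ = 3080
j=7: r + 6k = 3603.146666… → ⌈·⌉ = 3604
j=8: r + 7k = 4126.924444… → ⌈·⌉ = 4127
j=9: r + 8k = 4650.702222… → ⌈·⌉ = 4651

461, 985, 1509, 2032, 2556, 3080, 3604, 4127, 4651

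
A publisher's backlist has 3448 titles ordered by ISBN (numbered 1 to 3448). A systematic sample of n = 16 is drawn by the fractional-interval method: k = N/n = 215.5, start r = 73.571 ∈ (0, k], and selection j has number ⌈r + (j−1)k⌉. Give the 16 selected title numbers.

j=1: r + 0k = 73.571 → ⌈·⌉ = 74
j=2: r + 1k = 289.071 → ⌈·⌉ = 290
j=3: r + 2k = 504.571 → ⌈·⌉ = 505
j=4: r + 3k = 720.071 → ⌈·⌉ = 721
j=5: r + 4k = 935.571 → ⌈·⌉ = 936
j=6: r + 5k = 1151.071 → ⌈·⌉ = 1152
j=7: r + 6k = 1366.571 → ⌈·⌉ = 1367
j=8: r + 7k = 1582.071 → ⌈·⌉ = 1583
j=9: r + 8k = 1797.571 → ⌈·⌉ = 1798
j=10: r + 9k = 2013.071 → ⌈·⌉ = 2014
j=11: r + 10k = 2228.571 → ⌈·⌉ = 2229
j=12: r + 11k = 2444.071 → ⌈·⌉ = 2445
j=13: r + 12k = 2659.571 → ⌈·⌉ = 2660
j=14: r + 13k = 2875.071 → ⌈·⌉ = 2876
j=15: r + 14k = 3090.571 → ⌈·⌉ = 3091
j=16: r + 15k = 3306.071 → ⌈·⌉ = 3307

74, 290, 505, 721, 936, 1152, 1367, 1583, 1798, 2014, 2229, 2445, 2660, 2876, 3091, 3307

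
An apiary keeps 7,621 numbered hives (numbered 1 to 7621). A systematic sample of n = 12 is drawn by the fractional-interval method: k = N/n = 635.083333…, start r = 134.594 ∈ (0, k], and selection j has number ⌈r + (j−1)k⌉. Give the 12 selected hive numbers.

j=1: r + 0k = 134.594 → ⌈·⌉ = 135
j=2: r + 1k = 769.677333… → ⌈·⌉ = 770
j=3: r + 2k = 1404.760666… → ⌈·⌉ = 1405
j=4: r + 3k = 2039.844 → ⌈·⌉ = 2040
j=5: r + 4k = 2674.927333… → ⌈·⌉ = 2675
j=6: r + 5k = 3310.010666… → ⌈·⌉ = 3311
j=7: r + 6k = 3945.094 → ⌈·⌉ = 3946
j=8: r + 7k = 4580.177333… → ⌈·⌉ = 4581
j=9: r + 8k = 5215.260666… → ⌈·⌉ = 5216
j=10: r + 9k = 5850.344 → ⌈·⌉ = 5851
j=11: r + 10k = 6485.427333… → ⌈·⌉ = 6486
j=12: r + 11k = 7120.510666… → ⌈·⌉ = 7121

135, 770, 1405, 2040, 2675, 3311, 3946, 4581, 5216, 5851, 6486, 7121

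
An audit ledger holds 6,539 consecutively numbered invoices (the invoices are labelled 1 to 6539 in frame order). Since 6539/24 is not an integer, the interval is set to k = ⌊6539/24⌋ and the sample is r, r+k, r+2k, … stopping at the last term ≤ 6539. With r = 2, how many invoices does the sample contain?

25

k = ⌊6539/24⌋ = 272
Achieved size = ⌊(6539 − 2)/272⌋ + 1 = ⌊6537/272⌋ + 1 = 24 + 1 = 25
(last selection: 2 + 24×272 = 6530 ≤ 6539; next would be 6802 > 6539)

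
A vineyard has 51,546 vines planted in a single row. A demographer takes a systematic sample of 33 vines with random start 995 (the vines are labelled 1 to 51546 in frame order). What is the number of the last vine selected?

k = 51546/33 = 1562
33rd selection = r + (33−1)·k = 995 + 32×1562 = 995 + 49984 = 50979

50979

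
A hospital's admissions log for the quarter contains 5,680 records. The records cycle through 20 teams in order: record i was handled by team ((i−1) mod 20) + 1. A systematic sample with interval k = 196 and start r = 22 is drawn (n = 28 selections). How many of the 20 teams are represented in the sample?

5

Consecutive selections differ by k = 196, so their team numbers differ by 196 mod 20 = 16.
gcd(196, 20) = 4, so the sample visits 20/4 = 5 distinct residues mod 20.
Start 22 is team 2; the teams hit are 2, 6, 10, 14, 18.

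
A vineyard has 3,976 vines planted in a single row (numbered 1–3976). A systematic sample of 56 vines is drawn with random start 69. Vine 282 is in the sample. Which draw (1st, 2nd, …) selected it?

4

k = 3976/56 = 71
position = (282 − 69)/71 + 1 = 213/71 + 1 = 3 + 1 = 4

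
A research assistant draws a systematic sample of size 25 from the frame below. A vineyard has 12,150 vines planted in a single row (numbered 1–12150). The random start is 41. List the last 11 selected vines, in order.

k = N/n = 12150/25 = 486
15th selection = 41 + 14×486 = 6845
16th: 6845 + 486 = 7331
17th: 7331 + 486 = 7817
18th: 7817 + 486 = 8303
19th: 8303 + 486 = 8789
20th: 8789 + 486 = 9275
21st: 9275 + 486 = 9761
22nd: 9761 + 486 = 10247
23rd: 10247 + 486 = 10733
24th: 10733 + 486 = 11219
25th: 11219 + 486 = 11705

6845, 7331, 7817, 8303, 8789, 9275, 9761, 10247, 10733, 11219, 11705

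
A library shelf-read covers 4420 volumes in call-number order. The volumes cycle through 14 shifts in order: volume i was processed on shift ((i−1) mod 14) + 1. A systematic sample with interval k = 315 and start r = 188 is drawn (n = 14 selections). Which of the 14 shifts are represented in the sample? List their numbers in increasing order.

Consecutive selections differ by k = 315, so their shift numbers differ by 315 mod 14 = 7.
gcd(315, 14) = 7, so the sample visits 14/7 = 2 distinct residues mod 14.
Start 188 is shift 6; the shifts hit are 6, 13.

6, 13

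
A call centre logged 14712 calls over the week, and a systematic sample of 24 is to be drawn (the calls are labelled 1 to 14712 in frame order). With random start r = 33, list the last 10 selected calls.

k = N/n = 14712/24 = 613
15th selection = 33 + 14×613 = 8615
16th: 8615 + 613 = 9228
17th: 9228 + 613 = 9841
18th: 9841 + 613 = 10454
19th: 10454 + 613 = 11067
20th: 11067 + 613 = 11680
21st: 11680 + 613 = 12293
22nd: 12293 + 613 = 12906
23rd: 12906 + 613 = 13519
24th: 13519 + 613 = 14132

8615, 9228, 9841, 10454, 11067, 11680, 12293, 12906, 13519, 14132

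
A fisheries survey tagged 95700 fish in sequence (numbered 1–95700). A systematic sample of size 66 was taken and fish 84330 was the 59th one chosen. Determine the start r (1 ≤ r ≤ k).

k = 95700/66 = 1450
r = 84330 − (59−1)×1450 = 84330 − 84100 = 230

230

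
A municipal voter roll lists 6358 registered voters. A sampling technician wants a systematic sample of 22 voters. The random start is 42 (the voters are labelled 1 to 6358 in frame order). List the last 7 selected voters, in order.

4377, 4666, 4955, 5244, 5533, 5822, 6111

k = N/n = 6358/22 = 289
16th selection = 42 + 15×289 = 4377
17th: 4377 + 289 = 4666
18th: 4666 + 289 = 4955
19th: 4955 + 289 = 5244
20th: 5244 + 289 = 5533
21st: 5533 + 289 = 5822
22nd: 5822 + 289 = 6111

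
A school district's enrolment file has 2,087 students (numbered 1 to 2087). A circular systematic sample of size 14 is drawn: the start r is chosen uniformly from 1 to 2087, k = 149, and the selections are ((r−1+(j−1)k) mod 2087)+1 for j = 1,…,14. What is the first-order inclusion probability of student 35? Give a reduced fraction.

For each position j, as r ranges over 1…2087 the j-th selection hits every student exactly once, so student 35 is selected for exactly 14 of the 2087 starts.
Inclusion probability = 14/2087.

14/2087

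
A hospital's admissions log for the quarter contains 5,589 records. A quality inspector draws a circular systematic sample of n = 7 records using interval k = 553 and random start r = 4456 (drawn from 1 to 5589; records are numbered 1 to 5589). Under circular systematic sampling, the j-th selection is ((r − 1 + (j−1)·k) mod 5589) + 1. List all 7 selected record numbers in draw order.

Selection 1: 4456
Selection 2: 4456 + 553 = 5009
Selection 3: 5009 + 553 = 5562
Selection 4: 5562 + 553 = 6115 → 6115 − 5589 = 526
Selection 5: 526 + 553 = 1079
Selection 6: 1079 + 553 = 1632
Selection 7: 1632 + 553 = 2185

4456, 5009, 5562, 526, 1079, 1632, 2185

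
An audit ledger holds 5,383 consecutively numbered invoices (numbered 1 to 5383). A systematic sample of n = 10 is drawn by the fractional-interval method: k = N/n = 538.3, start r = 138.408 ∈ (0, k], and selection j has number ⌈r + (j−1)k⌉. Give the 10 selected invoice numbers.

139, 677, 1216, 1754, 2292, 2830, 3369, 3907, 4445, 4984

j=1: r + 0k = 138.408 → ⌈·⌉ = 139
j=2: r + 1k = 676.708 → ⌈·⌉ = 677
j=3: r + 2k = 1215.008 → ⌈·⌉ = 1216
j=4: r + 3k = 1753.308 → ⌈·⌉ = 1754
j=5: r + 4k = 2291.608 → ⌈·⌉ = 2292
j=6: r + 5k = 2829.908 → ⌈·⌉ = 2830
j=7: r + 6k = 3368.208 → ⌈·⌉ = 3369
j=8: r + 7k = 3906.508 → ⌈·⌉ = 3907
j=9: r + 8k = 4444.808 → ⌈·⌉ = 4445
j=10: r + 9k = 4983.108 → ⌈·⌉ = 4984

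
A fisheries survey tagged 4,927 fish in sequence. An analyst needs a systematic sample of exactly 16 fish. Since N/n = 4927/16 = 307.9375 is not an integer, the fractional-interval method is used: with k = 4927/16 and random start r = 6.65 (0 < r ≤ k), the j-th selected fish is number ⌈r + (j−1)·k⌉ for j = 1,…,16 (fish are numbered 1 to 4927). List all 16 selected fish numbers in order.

7, 315, 623, 931, 1239, 1547, 1855, 2163, 2471, 2779, 3087, 3394, 3702, 4010, 4318, 4626

j=1: r + 0k = 6.65 → ⌈·⌉ = 7
j=2: r + 1k = 314.5875 → ⌈·⌉ = 315
j=3: r + 2k = 622.525 → ⌈·⌉ = 623
j=4: r + 3k = 930.4625 → ⌈·⌉ = 931
j=5: r + 4k = 1238.4 → ⌈·⌉ = 1239
j=6: r + 5k = 1546.3375 → ⌈·⌉ = 1547
j=7: r + 6k = 1854.275 → ⌈·⌉ = 1855
j=8: r + 7k = 2162.2125 → ⌈·⌉ = 2163
j=9: r + 8k = 2470.15 → ⌈·⌉ = 2471
j=10: r + 9k = 2778.0875 → ⌈·⌉ = 2779
j=11: r + 10k = 3086.025 → ⌈·⌉ = 3087
j=12: r + 11k = 3393.9625 → ⌈·⌉ = 3394
j=13: r + 12k = 3701.9 → ⌈·⌉ = 3702
j=14: r + 13k = 4009.8375 → ⌈·⌉ = 4010
j=15: r + 14k = 4317.775 → ⌈·⌉ = 4318
j=16: r + 15k = 4625.7125 → ⌈·⌉ = 4626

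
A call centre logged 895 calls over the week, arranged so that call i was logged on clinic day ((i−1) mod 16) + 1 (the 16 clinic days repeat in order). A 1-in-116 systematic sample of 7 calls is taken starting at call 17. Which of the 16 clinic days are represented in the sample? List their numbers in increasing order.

Consecutive selections differ by k = 116, so their clinic day numbers differ by 116 mod 16 = 4.
gcd(116, 16) = 4, so the sample visits 16/4 = 4 distinct residues mod 16.
Start 17 is clinic day 1; the clinic days hit are 1, 5, 9, 13.

1, 5, 9, 13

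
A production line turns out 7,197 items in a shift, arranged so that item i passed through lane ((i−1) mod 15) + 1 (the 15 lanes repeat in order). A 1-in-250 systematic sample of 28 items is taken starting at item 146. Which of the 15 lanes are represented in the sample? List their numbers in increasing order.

1, 6, 11

Consecutive selections differ by k = 250, so their lane numbers differ by 250 mod 15 = 10.
gcd(250, 15) = 5, so the sample visits 15/5 = 3 distinct residues mod 15.
Start 146 is lane 11; the lanes hit are 1, 6, 11.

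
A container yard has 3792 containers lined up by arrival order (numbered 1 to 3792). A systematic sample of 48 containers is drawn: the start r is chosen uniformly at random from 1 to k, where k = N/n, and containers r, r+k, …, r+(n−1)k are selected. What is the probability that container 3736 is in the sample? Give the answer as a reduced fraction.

1/79

k = 3792/48 = 79.
Container 3736 is selected iff r ≡ 3736 (mod 79); exactly one such r in {1,…,79}.
Inclusion probability = 1/79.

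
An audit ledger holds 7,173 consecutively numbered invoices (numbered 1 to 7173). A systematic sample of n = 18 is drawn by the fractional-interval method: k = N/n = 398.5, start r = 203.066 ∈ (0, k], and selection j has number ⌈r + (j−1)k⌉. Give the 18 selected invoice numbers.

j=1: r + 0k = 203.066 → ⌈·⌉ = 204
j=2: r + 1k = 601.566 → ⌈·⌉ = 602
j=3: r + 2k = 1000.066 → ⌈·⌉ = 1001
j=4: r + 3k = 1398.566 → ⌈·⌉ = 1399
j=5: r + 4k = 1797.066 → ⌈·⌉ = 1798
j=6: r + 5k = 2195.566 → ⌈·⌉ = 2196
j=7: r + 6k = 2594.066 → ⌈·⌉ = 2595
j=8: r + 7k = 2992.566 → ⌈·⌉ = 2993
j=9: r + 8k = 3391.066 → ⌈·⌉ = 3392
j=10: r + 9k = 3789.566 → ⌈·⌉ = 3790
j=11: r + 10k = 4188.066 → ⌈·⌉ = 4189
j=12: r + 11k = 4586.566 → ⌈·⌉ = 4587
j=13: r + 12k = 4985.066 → ⌈·⌉ = 4986
j=14: r + 13k = 5383.566 → ⌈·⌉ = 5384
j=15: r + 14k = 5782.066 → ⌈·⌉ = 5783
j=16: r + 15k = 6180.566 → ⌈·⌉ = 6181
j=17: r + 16k = 6579.066 → ⌈·⌉ = 6580
j=18: r + 17k = 6977.566 → ⌈·⌉ = 6978

204, 602, 1001, 1399, 1798, 2196, 2595, 2993, 3392, 3790, 4189, 4587, 4986, 5384, 5783, 6181, 6580, 6978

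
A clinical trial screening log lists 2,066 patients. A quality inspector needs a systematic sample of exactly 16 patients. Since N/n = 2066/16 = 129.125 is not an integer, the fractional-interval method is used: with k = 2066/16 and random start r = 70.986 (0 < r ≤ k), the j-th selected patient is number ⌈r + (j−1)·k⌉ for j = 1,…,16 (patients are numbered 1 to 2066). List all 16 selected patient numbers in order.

j=1: r + 0k = 70.986 → ⌈·⌉ = 71
j=2: r + 1k = 200.111 → ⌈·⌉ = 201
j=3: r + 2k = 329.236 → ⌈·⌉ = 330
j=4: r + 3k = 458.361 → ⌈·⌉ = 459
j=5: r + 4k = 587.486 → ⌈·⌉ = 588
j=6: r + 5k = 716.611 → ⌈·⌉ = 717
j=7: r + 6k = 845.736 → ⌈·⌉ = 846
j=8: r + 7k = 974.861 → ⌈·⌉ = 975
j=9: r + 8k = 1103.986 → ⌈·⌉ = 1104
j=10: r + 9k = 1233.111 → ⌈·⌉ = 1234
j=11: r + 10k = 1362.236 → ⌈·⌉ = 1363
j=12: r + 11k = 1491.361 → ⌈·⌉ = 1492
j=13: r + 12k = 1620.486 → ⌈·⌉ = 1621
j=14: r + 13k = 1749.611 → ⌈·⌉ = 1750
j=15: r + 14k = 1878.736 → ⌈·⌉ = 1879
j=16: r + 15k = 2007.861 → ⌈·⌉ = 2008

71, 201, 330, 459, 588, 717, 846, 975, 1104, 1234, 1363, 1492, 1621, 1750, 1879, 2008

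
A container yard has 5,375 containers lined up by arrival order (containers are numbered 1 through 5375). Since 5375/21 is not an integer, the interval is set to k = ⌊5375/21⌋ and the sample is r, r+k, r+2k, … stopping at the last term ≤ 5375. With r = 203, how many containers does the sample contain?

21

k = ⌊5375/21⌋ = 255
Achieved size = ⌊(5375 − 203)/255⌋ + 1 = ⌊5172/255⌋ + 1 = 20 + 1 = 21
(last selection: 203 + 20×255 = 5303 ≤ 5375; next would be 5558 > 5375)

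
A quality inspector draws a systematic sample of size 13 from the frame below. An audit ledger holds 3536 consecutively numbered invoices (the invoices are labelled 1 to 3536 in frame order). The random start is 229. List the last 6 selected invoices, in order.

2133, 2405, 2677, 2949, 3221, 3493

k = N/n = 3536/13 = 272
8th selection = 229 + 7×272 = 2133
9th: 2133 + 272 = 2405
10th: 2405 + 272 = 2677
11th: 2677 + 272 = 2949
12th: 2949 + 272 = 3221
13th: 3221 + 272 = 3493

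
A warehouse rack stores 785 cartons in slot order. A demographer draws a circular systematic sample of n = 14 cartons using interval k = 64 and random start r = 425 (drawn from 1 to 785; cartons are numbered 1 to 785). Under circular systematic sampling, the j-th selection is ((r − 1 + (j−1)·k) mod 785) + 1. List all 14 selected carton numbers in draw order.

425, 489, 553, 617, 681, 745, 24, 88, 152, 216, 280, 344, 408, 472

Selection 1: 425
Selection 2: 425 + 64 = 489
Selection 3: 489 + 64 = 553
Selection 4: 553 + 64 = 617
Selection 5: 617 + 64 = 681
Selection 6: 681 + 64 = 745
Selection 7: 745 + 64 = 809 → 809 − 785 = 24
Selection 8: 24 + 64 = 88
Selection 9: 88 + 64 = 152
Selection 10: 152 + 64 = 216
Selection 11: 216 + 64 = 280
Selection 12: 280 + 64 = 344
Selection 13: 344 + 64 = 408
Selection 14: 408 + 64 = 472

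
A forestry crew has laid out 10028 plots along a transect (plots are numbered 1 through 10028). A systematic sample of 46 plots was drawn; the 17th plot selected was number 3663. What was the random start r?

175

k = 10028/46 = 218
r = 3663 − (17−1)×218 = 3663 − 3488 = 175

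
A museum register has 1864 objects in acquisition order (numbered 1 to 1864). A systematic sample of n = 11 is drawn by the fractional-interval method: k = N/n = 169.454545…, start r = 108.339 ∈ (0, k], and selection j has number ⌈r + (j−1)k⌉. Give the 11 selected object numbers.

j=1: r + 0k = 108.339 → ⌈·⌉ = 109
j=2: r + 1k = 277.793545… → ⌈·⌉ = 278
j=3: r + 2k = 447.248090… → ⌈·⌉ = 448
j=4: r + 3k = 616.702636… → ⌈·⌉ = 617
j=5: r + 4k = 786.157181… → ⌈·⌉ = 787
j=6: r + 5k = 955.611727… → ⌈·⌉ = 956
j=7: r + 6k = 1125.066272… → ⌈·⌉ = 1126
j=8: r + 7k = 1294.520818… → ⌈·⌉ = 1295
j=9: r + 8k = 1463.975363… → ⌈·⌉ = 1464
j=10: r + 9k = 1633.429909… → ⌈·⌉ = 1634
j=11: r + 10k = 1802.884454… → ⌈·⌉ = 1803

109, 278, 448, 617, 787, 956, 1126, 1295, 1464, 1634, 1803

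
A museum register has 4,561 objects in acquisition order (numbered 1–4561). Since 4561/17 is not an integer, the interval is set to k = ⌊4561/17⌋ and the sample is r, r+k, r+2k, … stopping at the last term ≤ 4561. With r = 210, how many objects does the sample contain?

k = ⌊4561/17⌋ = 268
Achieved size = ⌊(4561 − 210)/268⌋ + 1 = ⌊4351/268⌋ + 1 = 16 + 1 = 17
(last selection: 210 + 16×268 = 4498 ≤ 4561; next would be 4766 > 4561)

17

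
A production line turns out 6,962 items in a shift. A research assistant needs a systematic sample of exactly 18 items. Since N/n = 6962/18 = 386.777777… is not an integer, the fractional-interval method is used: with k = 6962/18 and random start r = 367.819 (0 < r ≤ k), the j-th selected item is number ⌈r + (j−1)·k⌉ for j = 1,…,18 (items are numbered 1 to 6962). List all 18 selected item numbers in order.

j=1: r + 0k = 367.819 → ⌈·⌉ = 368
j=2: r + 1k = 754.596777… → ⌈·⌉ = 755
j=3: r + 2k = 1141.374555… → ⌈·⌉ = 1142
j=4: r + 3k = 1528.152333… → ⌈·⌉ = 1529
j=5: r + 4k = 1914.930111… → ⌈·⌉ = 1915
j=6: r + 5k = 2301.707888… → ⌈·⌉ = 2302
j=7: r + 6k = 2688.485666… → ⌈·⌉ = 2689
j=8: r + 7k = 3075.263444… → ⌈·⌉ = 3076
j=9: r + 8k = 3462.041222… → ⌈·⌉ = 3463
j=10: r + 9k = 3848.819 → ⌈·⌉ = 3849
j=11: r + 10k = 4235.596777… → ⌈·⌉ = 4236
j=12: r + 11k = 4622.374555… → ⌈·⌉ = 4623
j=13: r + 12k = 5009.152333… → ⌈·⌉ = 5010
j=14: r + 13k = 5395.930111… → ⌈·⌉ = 5396
j=15: r + 14k = 5782.707888… → ⌈·⌉ = 5783
j=16: r + 15k = 6169.485666… → ⌈·⌉ = 6170
j=17: r + 16k = 6556.263444… → ⌈·⌉ = 6557
j=18: r + 17k = 6943.041222… → ⌈·⌉ = 6944

368, 755, 1142, 1529, 1915, 2302, 2689, 3076, 3463, 3849, 4236, 4623, 5010, 5396, 5783, 6170, 6557, 6944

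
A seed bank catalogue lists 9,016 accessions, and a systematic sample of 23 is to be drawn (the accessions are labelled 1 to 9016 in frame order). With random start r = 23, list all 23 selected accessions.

23, 415, 807, 1199, 1591, 1983, 2375, 2767, 3159, 3551, 3943, 4335, 4727, 5119, 5511, 5903, 6295, 6687, 7079, 7471, 7863, 8255, 8647

k = N/n = 9016/23 = 392
accession 1: 23
accession 2: 23 + 392 = 415
accession 3: 415 + 392 = 807
accession 4: 807 + 392 = 1199
accession 5: 1199 + 392 = 1591
accession 6: 1591 + 392 = 1983
accession 7: 1983 + 392 = 2375
accession 8: 2375 + 392 = 2767
accession 9: 2767 + 392 = 3159
accession 10: 3159 + 392 = 3551
accession 11: 3551 + 392 = 3943
accession 12: 3943 + 392 = 4335
accession 13: 4335 + 392 = 4727
accession 14: 4727 + 392 = 5119
accession 15: 5119 + 392 = 5511
accession 16: 5511 + 392 = 5903
accession 17: 5903 + 392 = 6295
accession 18: 6295 + 392 = 6687
accession 19: 6687 + 392 = 7079
accession 20: 7079 + 392 = 7471
accession 21: 7471 + 392 = 7863
accession 22: 7863 + 392 = 8255
accession 23: 8255 + 392 = 8647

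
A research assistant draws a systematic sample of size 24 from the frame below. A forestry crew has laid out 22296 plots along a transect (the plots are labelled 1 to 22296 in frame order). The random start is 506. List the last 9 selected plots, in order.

14441, 15370, 16299, 17228, 18157, 19086, 20015, 20944, 21873

k = N/n = 22296/24 = 929
16th selection = 506 + 15×929 = 14441
17th: 14441 + 929 = 15370
18th: 15370 + 929 = 16299
19th: 16299 + 929 = 17228
20th: 17228 + 929 = 18157
21st: 18157 + 929 = 19086
22nd: 19086 + 929 = 20015
23rd: 20015 + 929 = 20944
24th: 20944 + 929 = 21873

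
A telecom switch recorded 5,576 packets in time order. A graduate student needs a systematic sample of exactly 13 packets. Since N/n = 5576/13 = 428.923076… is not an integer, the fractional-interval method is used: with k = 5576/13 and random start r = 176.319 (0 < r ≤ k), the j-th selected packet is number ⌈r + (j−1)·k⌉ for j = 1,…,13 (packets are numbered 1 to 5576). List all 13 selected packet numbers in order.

177, 606, 1035, 1464, 1893, 2321, 2750, 3179, 3608, 4037, 4466, 4895, 5324

j=1: r + 0k = 176.319 → ⌈·⌉ = 177
j=2: r + 1k = 605.242076… → ⌈·⌉ = 606
j=3: r + 2k = 1034.165153… → ⌈·⌉ = 1035
j=4: r + 3k = 1463.088230… → ⌈·⌉ = 1464
j=5: r + 4k = 1892.011307… → ⌈·⌉ = 1893
j=6: r + 5k = 2320.934384… → ⌈·⌉ = 2321
j=7: r + 6k = 2749.857461… → ⌈·⌉ = 2750
j=8: r + 7k = 3178.780538… → ⌈·⌉ = 3179
j=9: r + 8k = 3607.703615… → ⌈·⌉ = 3608
j=10: r + 9k = 4036.626692… → ⌈·⌉ = 4037
j=11: r + 10k = 4465.549769… → ⌈·⌉ = 4466
j=12: r + 11k = 4894.472846… → ⌈·⌉ = 4895
j=13: r + 12k = 5323.395923… → ⌈·⌉ = 5324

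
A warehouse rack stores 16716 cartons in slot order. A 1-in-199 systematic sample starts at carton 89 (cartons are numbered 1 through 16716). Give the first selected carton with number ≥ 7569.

7651

k = 199
Steps past start: ⌈(7569 − 89)/199⌉ = ⌈7480/199⌉ = 38
Selected carton: 89 + 38×199 = 7651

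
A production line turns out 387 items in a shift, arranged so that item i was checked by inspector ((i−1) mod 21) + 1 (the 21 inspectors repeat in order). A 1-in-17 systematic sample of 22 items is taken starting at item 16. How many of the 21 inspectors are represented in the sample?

21

Consecutive selections differ by k = 17, so their inspector numbers differ by 17 mod 21 = 17.
gcd(17, 21) = 1, so the sample visits 21/1 = 21 distinct residues mod 21.
Start 16 is inspector 16; the inspectors hit are 1, 2, 3, 4, 5, 6, 7, 8, 9, 10, 11, 12, 13, 14, 15, 16, 17, 18, 19, 20, 21.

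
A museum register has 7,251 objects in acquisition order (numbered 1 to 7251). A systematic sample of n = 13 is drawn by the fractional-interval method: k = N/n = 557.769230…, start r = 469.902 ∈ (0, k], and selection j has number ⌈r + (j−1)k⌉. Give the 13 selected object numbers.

j=1: r + 0k = 469.902 → ⌈·⌉ = 470
j=2: r + 1k = 1027.671230… → ⌈·⌉ = 1028
j=3: r + 2k = 1585.440461… → ⌈·⌉ = 1586
j=4: r + 3k = 2143.209692… → ⌈·⌉ = 2144
j=5: r + 4k = 2700.978923… → ⌈·⌉ = 2701
j=6: r + 5k = 3258.748153… → ⌈·⌉ = 3259
j=7: r + 6k = 3816.517384… → ⌈·⌉ = 3817
j=8: r + 7k = 4374.286615… → ⌈·⌉ = 4375
j=9: r + 8k = 4932.055846… → ⌈·⌉ = 4933
j=10: r + 9k = 5489.825076… → ⌈·⌉ = 5490
j=11: r + 10k = 6047.594307… → ⌈·⌉ = 6048
j=12: r + 11k = 6605.363538… → ⌈·⌉ = 6606
j=13: r + 12k = 7163.132769… → ⌈·⌉ = 7164

470, 1028, 1586, 2144, 2701, 3259, 3817, 4375, 4933, 5490, 6048, 6606, 7164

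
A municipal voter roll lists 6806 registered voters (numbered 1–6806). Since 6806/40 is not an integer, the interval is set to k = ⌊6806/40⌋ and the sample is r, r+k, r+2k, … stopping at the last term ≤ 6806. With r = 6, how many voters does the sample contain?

k = ⌊6806/40⌋ = 170
Achieved size = ⌊(6806 − 6)/170⌋ + 1 = ⌊6800/170⌋ + 1 = 40 + 1 = 41
(last selection: 6 + 40×170 = 6806 ≤ 6806; next would be 6976 > 6806)

41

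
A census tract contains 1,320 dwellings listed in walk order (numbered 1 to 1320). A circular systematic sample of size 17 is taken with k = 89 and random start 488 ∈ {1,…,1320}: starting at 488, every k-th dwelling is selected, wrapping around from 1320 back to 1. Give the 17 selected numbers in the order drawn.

488, 577, 666, 755, 844, 933, 1022, 1111, 1200, 1289, 58, 147, 236, 325, 414, 503, 592

Selection 1: 488
Selection 2: 488 + 89 = 577
Selection 3: 577 + 89 = 666
Selection 4: 666 + 89 = 755
Selection 5: 755 + 89 = 844
Selection 6: 844 + 89 = 933
Selection 7: 933 + 89 = 1022
Selection 8: 1022 + 89 = 1111
Selection 9: 1111 + 89 = 1200
Selection 10: 1200 + 89 = 1289
Selection 11: 1289 + 89 = 1378 → 1378 − 1320 = 58
Selection 12: 58 + 89 = 147
Selection 13: 147 + 89 = 236
Selection 14: 236 + 89 = 325
Selection 15: 325 + 89 = 414
Selection 16: 414 + 89 = 503
Selection 17: 503 + 89 = 592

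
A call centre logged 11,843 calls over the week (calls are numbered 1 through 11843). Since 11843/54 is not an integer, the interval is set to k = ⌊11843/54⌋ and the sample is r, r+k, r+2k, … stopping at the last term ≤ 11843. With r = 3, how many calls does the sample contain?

k = ⌊11843/54⌋ = 219
Achieved size = ⌊(11843 − 3)/219⌋ + 1 = ⌊11840/219⌋ + 1 = 54 + 1 = 55
(last selection: 3 + 54×219 = 11829 ≤ 11843; next would be 12048 > 11843)

55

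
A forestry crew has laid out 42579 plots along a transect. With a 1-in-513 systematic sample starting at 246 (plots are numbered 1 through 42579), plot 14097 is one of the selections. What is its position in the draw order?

k = 513
position = (14097 − 246)/513 + 1 = 13851/513 + 1 = 27 + 1 = 28

28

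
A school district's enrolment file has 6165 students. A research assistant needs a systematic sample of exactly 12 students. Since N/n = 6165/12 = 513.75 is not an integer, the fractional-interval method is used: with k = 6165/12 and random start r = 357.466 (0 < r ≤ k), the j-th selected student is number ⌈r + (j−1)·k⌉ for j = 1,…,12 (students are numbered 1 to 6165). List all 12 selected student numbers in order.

j=1: r + 0k = 357.466 → ⌈·⌉ = 358
j=2: r + 1k = 871.216 → ⌈·⌉ = 872
j=3: r + 2k = 1384.966 → ⌈·⌉ = 1385
j=4: r + 3k = 1898.716 → ⌈·⌉ = 1899
j=5: r + 4k = 2412.466 → ⌈·⌉ = 2413
j=6: r + 5k = 2926.216 → ⌈·⌉ = 2927
j=7: r + 6k = 3439.966 → ⌈·⌉ = 3440
j=8: r + 7k = 3953.716 → ⌈·⌉ = 3954
j=9: r + 8k = 4467.466 → ⌈·⌉ = 4468
j=10: r + 9k = 4981.216 → ⌈·⌉ = 4982
j=11: r + 10k = 5494.966 → ⌈·⌉ = 5495
j=12: r + 11k = 6008.716 → ⌈·⌉ = 6009

358, 872, 1385, 1899, 2413, 2927, 3440, 3954, 4468, 4982, 5495, 6009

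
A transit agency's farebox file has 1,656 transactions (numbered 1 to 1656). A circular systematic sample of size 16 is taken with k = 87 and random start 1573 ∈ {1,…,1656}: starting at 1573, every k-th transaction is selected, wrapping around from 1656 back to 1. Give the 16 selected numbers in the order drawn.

1573, 4, 91, 178, 265, 352, 439, 526, 613, 700, 787, 874, 961, 1048, 1135, 1222

Selection 1: 1573
Selection 2: 1573 + 87 = 1660 → 1660 − 1656 = 4
Selection 3: 4 + 87 = 91
Selection 4: 91 + 87 = 178
Selection 5: 178 + 87 = 265
Selection 6: 265 + 87 = 352
Selection 7: 352 + 87 = 439
Selection 8: 439 + 87 = 526
Selection 9: 526 + 87 = 613
Selection 10: 613 + 87 = 700
Selection 11: 700 + 87 = 787
Selection 12: 787 + 87 = 874
Selection 13: 874 + 87 = 961
Selection 14: 961 + 87 = 1048
Selection 15: 1048 + 87 = 1135
Selection 16: 1135 + 87 = 1222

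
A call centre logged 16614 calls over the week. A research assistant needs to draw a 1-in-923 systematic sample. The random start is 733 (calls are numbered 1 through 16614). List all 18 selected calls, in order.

733, 1656, 2579, 3502, 4425, 5348, 6271, 7194, 8117, 9040, 9963, 10886, 11809, 12732, 13655, 14578, 15501, 16424

call 1: 733
call 2: 733 + 923 = 1656
call 3: 1656 + 923 = 2579
call 4: 2579 + 923 = 3502
call 5: 3502 + 923 = 4425
call 6: 4425 + 923 = 5348
call 7: 5348 + 923 = 6271
call 8: 6271 + 923 = 7194
call 9: 7194 + 923 = 8117
call 10: 8117 + 923 = 9040
call 11: 9040 + 923 = 9963
call 12: 9963 + 923 = 10886
call 13: 10886 + 923 = 11809
call 14: 11809 + 923 = 12732
call 15: 12732 + 923 = 13655
call 16: 13655 + 923 = 14578
call 17: 14578 + 923 = 15501
call 18: 15501 + 923 = 16424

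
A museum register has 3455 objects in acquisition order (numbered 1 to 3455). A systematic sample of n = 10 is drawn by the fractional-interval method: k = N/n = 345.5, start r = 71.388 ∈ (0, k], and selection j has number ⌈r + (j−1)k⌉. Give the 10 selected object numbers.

72, 417, 763, 1108, 1454, 1799, 2145, 2490, 2836, 3181

j=1: r + 0k = 71.388 → ⌈·⌉ = 72
j=2: r + 1k = 416.888 → ⌈·⌉ = 417
j=3: r + 2k = 762.388 → ⌈·⌉ = 763
j=4: r + 3k = 1107.888 → ⌈·⌉ = 1108
j=5: r + 4k = 1453.388 → ⌈·⌉ = 1454
j=6: r + 5k = 1798.888 → ⌈·⌉ = 1799
j=7: r + 6k = 2144.388 → ⌈·⌉ = 2145
j=8: r + 7k = 2489.888 → ⌈·⌉ = 2490
j=9: r + 8k = 2835.388 → ⌈·⌉ = 2836
j=10: r + 9k = 3180.888 → ⌈·⌉ = 3181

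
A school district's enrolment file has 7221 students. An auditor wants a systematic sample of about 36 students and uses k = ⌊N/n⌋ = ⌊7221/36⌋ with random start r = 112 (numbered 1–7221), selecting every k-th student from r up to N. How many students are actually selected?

k = ⌊7221/36⌋ = 200
Achieved size = ⌊(7221 − 112)/200⌋ + 1 = ⌊7109/200⌋ + 1 = 35 + 1 = 36
(last selection: 112 + 35×200 = 7112 ≤ 7221; next would be 7312 > 7221)

36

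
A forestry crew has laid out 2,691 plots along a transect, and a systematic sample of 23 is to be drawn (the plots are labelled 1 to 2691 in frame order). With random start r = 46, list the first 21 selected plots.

k = N/n = 2691/23 = 117
plot 1: 46
plot 2: 46 + 117 = 163
plot 3: 163 + 117 = 280
plot 4: 280 + 117 = 397
plot 5: 397 + 117 = 514
plot 6: 514 + 117 = 631
plot 7: 631 + 117 = 748
plot 8: 748 + 117 = 865
plot 9: 865 + 117 = 982
plot 10: 982 + 117 = 1099
plot 11: 1099 + 117 = 1216
plot 12: 1216 + 117 = 1333
plot 13: 1333 + 117 = 1450
plot 14: 1450 + 117 = 1567
plot 15: 1567 + 117 = 1684
plot 16: 1684 + 117 = 1801
plot 17: 1801 + 117 = 1918
plot 18: 1918 + 117 = 2035
plot 19: 2035 + 117 = 2152
plot 20: 2152 + 117 = 2269
plot 21: 2269 + 117 = 2386

46, 163, 280, 397, 514, 631, 748, 865, 982, 1099, 1216, 1333, 1450, 1567, 1684, 1801, 1918, 2035, 2152, 2269, 2386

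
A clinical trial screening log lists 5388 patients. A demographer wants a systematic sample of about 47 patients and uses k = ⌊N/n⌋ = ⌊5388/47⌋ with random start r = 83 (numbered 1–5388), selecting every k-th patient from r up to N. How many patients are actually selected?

k = ⌊5388/47⌋ = 114
Achieved size = ⌊(5388 − 83)/114⌋ + 1 = ⌊5305/114⌋ + 1 = 46 + 1 = 47
(last selection: 83 + 46×114 = 5327 ≤ 5388; next would be 5441 > 5388)

47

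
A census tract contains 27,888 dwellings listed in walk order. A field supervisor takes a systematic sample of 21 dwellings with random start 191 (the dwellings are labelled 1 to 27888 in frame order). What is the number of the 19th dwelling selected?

24095

k = 27888/21 = 1328
19th selection = r + (19−1)·k = 191 + 18×1328 = 191 + 23904 = 24095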